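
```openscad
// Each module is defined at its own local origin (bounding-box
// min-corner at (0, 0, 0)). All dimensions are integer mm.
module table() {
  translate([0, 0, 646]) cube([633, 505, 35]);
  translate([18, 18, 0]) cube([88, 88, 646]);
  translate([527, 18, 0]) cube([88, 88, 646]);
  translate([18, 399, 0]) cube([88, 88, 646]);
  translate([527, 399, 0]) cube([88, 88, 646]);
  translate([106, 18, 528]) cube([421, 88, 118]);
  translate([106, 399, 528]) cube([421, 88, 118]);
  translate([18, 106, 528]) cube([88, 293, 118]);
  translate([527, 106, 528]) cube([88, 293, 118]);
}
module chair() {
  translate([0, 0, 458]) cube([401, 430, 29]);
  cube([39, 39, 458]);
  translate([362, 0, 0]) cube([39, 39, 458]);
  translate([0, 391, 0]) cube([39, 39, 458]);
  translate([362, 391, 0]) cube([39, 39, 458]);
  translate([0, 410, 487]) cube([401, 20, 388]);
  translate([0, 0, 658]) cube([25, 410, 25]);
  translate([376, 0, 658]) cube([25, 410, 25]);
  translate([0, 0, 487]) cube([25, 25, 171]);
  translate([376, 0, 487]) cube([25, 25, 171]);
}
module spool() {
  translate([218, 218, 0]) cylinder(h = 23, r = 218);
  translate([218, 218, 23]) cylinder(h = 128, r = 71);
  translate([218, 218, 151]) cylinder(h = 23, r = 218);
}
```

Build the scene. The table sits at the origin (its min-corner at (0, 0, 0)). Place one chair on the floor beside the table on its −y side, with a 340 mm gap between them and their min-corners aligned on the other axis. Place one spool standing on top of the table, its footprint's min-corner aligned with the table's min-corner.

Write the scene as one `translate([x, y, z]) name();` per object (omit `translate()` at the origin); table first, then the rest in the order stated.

table();
translate([0, -770, 0]) chair();
translate([0, 0, 681]) spool();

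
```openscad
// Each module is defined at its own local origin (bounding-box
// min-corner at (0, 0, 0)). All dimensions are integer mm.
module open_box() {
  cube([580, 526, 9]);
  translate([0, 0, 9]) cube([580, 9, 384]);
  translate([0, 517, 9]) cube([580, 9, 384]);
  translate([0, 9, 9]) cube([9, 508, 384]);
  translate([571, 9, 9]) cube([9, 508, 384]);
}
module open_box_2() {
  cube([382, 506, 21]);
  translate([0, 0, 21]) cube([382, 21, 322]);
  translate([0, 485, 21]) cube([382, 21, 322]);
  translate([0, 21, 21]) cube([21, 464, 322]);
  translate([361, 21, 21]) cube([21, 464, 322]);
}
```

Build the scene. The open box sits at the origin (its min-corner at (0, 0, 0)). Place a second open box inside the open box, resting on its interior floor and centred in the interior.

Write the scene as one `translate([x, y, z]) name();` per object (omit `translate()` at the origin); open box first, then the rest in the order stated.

open_box();
translate([99, 10, 9]) open_box_2();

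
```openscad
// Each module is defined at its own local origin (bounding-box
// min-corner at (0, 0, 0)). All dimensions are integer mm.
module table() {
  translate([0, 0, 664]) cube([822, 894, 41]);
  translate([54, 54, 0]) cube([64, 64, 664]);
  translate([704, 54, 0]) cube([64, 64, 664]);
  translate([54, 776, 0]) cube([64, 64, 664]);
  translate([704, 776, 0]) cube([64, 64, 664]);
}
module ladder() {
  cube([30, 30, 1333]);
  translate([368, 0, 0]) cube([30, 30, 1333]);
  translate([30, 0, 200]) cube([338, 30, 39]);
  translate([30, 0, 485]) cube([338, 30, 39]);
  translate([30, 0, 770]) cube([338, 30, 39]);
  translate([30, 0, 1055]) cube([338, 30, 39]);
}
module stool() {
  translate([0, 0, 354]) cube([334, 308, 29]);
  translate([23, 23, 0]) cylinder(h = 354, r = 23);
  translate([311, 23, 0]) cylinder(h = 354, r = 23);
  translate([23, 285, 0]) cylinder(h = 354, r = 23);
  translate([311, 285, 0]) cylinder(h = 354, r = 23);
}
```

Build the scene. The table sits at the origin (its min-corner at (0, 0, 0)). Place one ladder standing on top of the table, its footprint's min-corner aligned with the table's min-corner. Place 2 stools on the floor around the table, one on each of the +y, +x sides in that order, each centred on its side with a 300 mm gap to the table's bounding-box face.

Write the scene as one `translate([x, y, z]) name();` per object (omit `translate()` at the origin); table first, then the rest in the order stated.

table();
translate([0, 0, 705]) ladder();
translate([244, 1194, 0]) stool();
translate([1122, 293, 0]) stool();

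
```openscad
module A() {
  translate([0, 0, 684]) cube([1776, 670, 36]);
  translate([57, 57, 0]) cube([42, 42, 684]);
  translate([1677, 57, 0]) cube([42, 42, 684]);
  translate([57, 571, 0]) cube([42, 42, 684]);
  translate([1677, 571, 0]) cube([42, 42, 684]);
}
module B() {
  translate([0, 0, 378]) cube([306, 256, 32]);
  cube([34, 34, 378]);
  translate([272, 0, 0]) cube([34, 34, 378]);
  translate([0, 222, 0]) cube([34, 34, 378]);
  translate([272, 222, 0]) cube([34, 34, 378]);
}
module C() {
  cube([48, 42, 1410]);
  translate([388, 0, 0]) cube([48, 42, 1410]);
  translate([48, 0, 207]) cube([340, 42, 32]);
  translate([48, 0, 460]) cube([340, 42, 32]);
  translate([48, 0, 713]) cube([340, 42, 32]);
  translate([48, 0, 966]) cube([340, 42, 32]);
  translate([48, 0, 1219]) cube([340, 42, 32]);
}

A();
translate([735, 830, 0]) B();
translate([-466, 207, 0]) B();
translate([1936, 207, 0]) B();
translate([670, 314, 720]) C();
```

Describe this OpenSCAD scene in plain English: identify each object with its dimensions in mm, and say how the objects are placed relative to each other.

A is a rectangular dining table. The top is 1776×670×36 mm with its upper surface at z = 720 mm. It stands on four 42×42 mm square legs, each inset 57 mm from the nearest pair of top edges, running from the floor to the underside of the top.

B is a four-legged stool. The seat is a 306×256×32 mm slab whose top surface is at z = 410 mm; four square legs, each 34×34 mm in cross-section, run from the floor (z = 0) to the underside of the seat, each flush with a corner of the seat.

C is a straight ladder. Two 48×42 mm vertical rails, 1410 mm tall, stand 436 mm apart (outside-to-outside) with their front faces coplanar on the −y side. 5 rungs, each 42 mm deep and 32 mm tall, span between the inner faces of the rails, front faces flush with the rails. The lowest rung's underside is at z = 207 mm and rungs are spaced 253 mm apart (underside to underside).

Three stools sit around the table at the +y, −x, +x sides. The ladder is on top of the table, centred.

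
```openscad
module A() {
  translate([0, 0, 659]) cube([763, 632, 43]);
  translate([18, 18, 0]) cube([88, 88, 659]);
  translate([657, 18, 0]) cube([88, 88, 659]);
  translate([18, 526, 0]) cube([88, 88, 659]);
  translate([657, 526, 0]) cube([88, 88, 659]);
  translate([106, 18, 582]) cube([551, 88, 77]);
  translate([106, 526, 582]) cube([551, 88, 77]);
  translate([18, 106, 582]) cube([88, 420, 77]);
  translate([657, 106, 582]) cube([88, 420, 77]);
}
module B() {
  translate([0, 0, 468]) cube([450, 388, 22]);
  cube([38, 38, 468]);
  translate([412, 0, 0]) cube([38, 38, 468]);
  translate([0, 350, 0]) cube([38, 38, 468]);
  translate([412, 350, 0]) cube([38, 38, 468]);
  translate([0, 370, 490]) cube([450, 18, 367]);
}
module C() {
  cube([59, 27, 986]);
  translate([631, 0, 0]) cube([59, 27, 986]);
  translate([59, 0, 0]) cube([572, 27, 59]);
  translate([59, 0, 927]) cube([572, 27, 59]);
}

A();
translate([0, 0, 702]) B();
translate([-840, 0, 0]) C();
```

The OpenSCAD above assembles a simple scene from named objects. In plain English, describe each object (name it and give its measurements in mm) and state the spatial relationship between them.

A is a table: top 763 mm (x) × 632 mm (y), 43 mm thick, upper face at z = 702 mm, on four 88×88 mm square legs, each inset 18 mm from the nearest pair of top edges, running from z = 0 to the bottom of the top. Four apron rails, 88 mm thick and 77 mm tall, run between adjacent legs with their top edges flush with the underside of the top and their outer faces flush with the legs' outer faces.

B is a chair. The seat is a 450×388×22 mm slab with its top at z = 490 mm, on four 38×38 mm corner legs (flush with the seat edges, standing on z = 0). A flat backrest 18 mm thick, 367 mm tall, spans the full seat width and rises from the seat top along its +y edge, rear face flush with the rear of the seat.

C is a rectangular picture frame lying in the x–z plane (depth along y). The opening is 572 mm wide (x) by 868 mm tall (z), surrounded by a border 59 mm wide on all four sides. The frame is 27 mm deep and is made of two full-height vertical stiles with two horizontal rails fitted between them.

The chair is on top of the table. The picture frame is on the floor beside the table on its −x side.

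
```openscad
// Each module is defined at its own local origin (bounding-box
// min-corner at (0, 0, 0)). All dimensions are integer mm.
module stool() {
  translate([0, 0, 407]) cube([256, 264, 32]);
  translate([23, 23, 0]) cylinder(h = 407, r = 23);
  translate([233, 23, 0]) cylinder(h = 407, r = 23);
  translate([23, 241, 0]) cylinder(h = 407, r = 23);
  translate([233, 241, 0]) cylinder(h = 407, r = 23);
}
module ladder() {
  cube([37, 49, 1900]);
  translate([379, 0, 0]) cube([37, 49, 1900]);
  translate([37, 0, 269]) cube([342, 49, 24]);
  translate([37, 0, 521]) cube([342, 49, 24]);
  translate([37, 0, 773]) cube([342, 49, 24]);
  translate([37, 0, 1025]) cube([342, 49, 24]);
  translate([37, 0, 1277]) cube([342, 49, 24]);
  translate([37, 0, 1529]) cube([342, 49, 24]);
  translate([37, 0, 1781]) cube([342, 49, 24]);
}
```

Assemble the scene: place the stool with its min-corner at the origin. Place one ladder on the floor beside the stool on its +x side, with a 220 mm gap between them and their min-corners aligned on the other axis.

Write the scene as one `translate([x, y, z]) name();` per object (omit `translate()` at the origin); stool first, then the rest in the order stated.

stool();
translate([476, 0, 0]) ladder();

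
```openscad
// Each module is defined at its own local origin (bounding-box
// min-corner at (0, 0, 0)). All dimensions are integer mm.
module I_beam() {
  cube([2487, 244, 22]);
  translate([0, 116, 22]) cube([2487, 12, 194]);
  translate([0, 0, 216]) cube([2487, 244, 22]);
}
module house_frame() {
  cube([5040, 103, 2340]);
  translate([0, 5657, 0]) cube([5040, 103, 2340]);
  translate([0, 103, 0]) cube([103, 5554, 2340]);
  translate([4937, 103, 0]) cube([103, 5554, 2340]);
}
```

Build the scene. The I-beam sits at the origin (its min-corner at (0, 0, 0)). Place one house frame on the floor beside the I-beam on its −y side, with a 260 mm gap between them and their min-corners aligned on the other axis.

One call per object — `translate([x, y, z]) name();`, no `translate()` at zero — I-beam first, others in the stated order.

I_beam();
translate([0, -6020, 0]) house_frame();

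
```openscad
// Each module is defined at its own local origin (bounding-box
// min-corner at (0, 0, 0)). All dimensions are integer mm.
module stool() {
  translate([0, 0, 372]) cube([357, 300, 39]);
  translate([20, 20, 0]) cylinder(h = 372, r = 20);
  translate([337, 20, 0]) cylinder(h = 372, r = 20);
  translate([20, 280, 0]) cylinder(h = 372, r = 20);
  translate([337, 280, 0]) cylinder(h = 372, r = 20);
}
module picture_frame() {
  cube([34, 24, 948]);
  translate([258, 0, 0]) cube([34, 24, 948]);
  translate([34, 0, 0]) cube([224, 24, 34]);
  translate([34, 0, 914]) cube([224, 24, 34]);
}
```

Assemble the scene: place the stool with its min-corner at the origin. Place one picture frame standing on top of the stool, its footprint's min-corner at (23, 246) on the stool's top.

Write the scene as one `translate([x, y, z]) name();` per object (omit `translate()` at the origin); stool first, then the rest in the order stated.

stool();
translate([23, 246, 411]) picture_frame();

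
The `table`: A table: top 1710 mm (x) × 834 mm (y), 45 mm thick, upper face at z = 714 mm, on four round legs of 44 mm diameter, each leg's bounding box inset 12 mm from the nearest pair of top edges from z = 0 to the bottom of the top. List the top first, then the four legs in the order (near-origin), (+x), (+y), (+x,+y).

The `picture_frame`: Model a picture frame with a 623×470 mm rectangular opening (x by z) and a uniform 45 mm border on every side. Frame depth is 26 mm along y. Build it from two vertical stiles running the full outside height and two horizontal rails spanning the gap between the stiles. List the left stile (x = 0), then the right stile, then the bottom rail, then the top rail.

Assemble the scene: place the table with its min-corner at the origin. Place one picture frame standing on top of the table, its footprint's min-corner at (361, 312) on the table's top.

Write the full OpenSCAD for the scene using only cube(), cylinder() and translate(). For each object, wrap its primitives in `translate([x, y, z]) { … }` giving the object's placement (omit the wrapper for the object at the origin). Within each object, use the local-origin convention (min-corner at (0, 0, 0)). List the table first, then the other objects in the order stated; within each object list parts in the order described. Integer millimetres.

translate([0, 0, 669]) cube([1710, 834, 45]);
translate([34, 34, 0]) cylinder(h = 669, r = 22);
translate([1676, 34, 0]) cylinder(h = 669, r = 22);
translate([34, 800, 0]) cylinder(h = 669, r = 22);
translate([1676, 800, 0]) cylinder(h = 669, r = 22);
translate([361, 312, 714]) {
  cube([45, 26, 560]);
  translate([668, 0, 0]) cube([45, 26, 560]);
  translate([45, 0, 0]) cube([623, 26, 45]);
  translate([45, 0, 515]) cube([623, 26, 45]);
}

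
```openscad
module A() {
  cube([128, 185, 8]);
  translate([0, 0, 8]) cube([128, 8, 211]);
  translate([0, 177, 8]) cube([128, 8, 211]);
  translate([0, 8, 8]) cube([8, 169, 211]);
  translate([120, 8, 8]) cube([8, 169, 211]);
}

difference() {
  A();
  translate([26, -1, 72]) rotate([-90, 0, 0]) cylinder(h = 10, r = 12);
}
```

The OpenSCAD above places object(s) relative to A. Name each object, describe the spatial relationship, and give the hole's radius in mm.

A is an open box. The open box has a circular hole through its front wall. The hole's radius is 12 mm.

The subtracted cylinder has r = 12 mm.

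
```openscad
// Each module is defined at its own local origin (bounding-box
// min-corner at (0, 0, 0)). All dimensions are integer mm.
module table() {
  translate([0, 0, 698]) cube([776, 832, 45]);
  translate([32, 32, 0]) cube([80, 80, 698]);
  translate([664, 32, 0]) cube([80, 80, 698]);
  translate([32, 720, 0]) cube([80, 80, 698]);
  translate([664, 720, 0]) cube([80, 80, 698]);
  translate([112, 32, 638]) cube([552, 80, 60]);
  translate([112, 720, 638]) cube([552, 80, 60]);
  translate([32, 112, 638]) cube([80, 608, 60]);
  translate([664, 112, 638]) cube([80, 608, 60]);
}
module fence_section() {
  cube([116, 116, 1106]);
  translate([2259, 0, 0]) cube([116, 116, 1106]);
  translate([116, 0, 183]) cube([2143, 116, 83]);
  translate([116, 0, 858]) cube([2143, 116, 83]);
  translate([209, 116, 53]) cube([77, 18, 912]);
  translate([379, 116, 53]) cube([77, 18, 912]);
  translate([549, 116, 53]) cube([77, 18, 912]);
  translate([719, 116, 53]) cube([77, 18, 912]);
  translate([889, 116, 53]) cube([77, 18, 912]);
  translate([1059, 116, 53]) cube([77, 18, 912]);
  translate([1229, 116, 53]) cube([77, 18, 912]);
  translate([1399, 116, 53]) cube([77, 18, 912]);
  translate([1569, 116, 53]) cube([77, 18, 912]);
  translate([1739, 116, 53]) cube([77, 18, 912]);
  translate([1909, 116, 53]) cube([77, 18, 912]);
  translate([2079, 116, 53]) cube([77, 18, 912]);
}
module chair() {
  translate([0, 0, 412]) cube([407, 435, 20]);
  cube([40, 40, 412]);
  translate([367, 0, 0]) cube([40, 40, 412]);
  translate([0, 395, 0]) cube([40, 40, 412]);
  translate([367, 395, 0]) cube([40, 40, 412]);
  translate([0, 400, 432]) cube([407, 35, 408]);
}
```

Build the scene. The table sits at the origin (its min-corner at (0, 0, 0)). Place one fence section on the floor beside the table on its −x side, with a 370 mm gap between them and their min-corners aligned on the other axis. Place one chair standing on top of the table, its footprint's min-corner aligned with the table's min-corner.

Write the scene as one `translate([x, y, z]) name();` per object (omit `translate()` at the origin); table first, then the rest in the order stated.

table();
translate([-2745, 0, 0]) fence_section();
translate([0, 0, 743]) chair();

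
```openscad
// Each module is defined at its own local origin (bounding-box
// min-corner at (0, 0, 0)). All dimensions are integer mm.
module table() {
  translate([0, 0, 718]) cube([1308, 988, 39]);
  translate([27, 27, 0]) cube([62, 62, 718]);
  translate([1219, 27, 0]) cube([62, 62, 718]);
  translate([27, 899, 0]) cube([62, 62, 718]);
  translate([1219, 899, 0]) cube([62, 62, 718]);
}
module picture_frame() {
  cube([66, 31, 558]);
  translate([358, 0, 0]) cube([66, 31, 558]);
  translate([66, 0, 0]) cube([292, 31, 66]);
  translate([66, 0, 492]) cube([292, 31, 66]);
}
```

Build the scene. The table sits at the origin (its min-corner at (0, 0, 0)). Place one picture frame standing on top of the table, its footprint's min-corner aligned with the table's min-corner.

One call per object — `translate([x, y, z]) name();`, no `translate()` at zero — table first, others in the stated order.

table();
translate([0, 0, 757]) picture_frame();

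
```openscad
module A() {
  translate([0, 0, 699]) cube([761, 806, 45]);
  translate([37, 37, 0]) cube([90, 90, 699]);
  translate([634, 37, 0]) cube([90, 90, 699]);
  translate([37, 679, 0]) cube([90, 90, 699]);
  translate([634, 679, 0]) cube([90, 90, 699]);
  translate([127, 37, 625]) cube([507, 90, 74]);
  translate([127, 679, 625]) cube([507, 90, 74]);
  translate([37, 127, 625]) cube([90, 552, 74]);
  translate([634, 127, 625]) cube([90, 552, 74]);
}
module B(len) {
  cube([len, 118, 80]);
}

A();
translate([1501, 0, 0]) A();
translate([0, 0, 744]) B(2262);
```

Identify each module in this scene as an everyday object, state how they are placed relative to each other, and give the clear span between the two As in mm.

A is a table. B is a beam. A beam spans the tops of two tables. The clear span between the two tables is 740 mm.

Second table starts at x = 1501; first ends at x = 761; clear span = 1501 − 761 = 740 mm.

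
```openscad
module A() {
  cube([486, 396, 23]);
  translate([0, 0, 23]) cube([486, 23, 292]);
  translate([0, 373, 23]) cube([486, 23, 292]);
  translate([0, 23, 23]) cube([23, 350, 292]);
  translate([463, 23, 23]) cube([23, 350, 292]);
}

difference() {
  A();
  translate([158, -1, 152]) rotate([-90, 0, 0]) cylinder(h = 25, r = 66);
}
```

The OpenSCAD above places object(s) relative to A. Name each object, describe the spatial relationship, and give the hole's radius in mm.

A is an open box. The open box has a circular hole through its front wall. The hole's radius is 66 mm.

The subtracted cylinder has r = 66 mm.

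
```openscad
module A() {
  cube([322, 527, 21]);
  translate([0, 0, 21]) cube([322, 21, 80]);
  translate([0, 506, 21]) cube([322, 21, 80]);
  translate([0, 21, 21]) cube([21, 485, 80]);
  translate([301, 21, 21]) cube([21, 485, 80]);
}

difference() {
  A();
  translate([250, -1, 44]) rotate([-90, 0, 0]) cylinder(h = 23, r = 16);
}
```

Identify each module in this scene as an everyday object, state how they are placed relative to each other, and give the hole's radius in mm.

The subtracted cylinder has r = 16 mm.

A is an open box. The open box has a circular hole through its front wall. The hole's radius is 16 mm.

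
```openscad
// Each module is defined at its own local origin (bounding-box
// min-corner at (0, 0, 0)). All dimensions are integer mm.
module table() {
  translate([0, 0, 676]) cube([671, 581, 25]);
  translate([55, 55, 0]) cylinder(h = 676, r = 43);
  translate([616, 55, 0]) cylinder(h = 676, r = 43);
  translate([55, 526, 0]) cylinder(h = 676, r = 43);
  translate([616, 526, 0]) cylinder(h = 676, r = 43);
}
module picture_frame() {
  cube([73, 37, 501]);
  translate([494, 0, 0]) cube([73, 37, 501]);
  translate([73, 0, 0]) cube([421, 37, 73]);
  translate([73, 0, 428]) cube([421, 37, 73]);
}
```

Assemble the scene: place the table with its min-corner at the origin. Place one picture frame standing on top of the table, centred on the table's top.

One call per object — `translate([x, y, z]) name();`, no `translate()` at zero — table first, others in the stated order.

table();
translate([52, 272, 701]) picture_frame();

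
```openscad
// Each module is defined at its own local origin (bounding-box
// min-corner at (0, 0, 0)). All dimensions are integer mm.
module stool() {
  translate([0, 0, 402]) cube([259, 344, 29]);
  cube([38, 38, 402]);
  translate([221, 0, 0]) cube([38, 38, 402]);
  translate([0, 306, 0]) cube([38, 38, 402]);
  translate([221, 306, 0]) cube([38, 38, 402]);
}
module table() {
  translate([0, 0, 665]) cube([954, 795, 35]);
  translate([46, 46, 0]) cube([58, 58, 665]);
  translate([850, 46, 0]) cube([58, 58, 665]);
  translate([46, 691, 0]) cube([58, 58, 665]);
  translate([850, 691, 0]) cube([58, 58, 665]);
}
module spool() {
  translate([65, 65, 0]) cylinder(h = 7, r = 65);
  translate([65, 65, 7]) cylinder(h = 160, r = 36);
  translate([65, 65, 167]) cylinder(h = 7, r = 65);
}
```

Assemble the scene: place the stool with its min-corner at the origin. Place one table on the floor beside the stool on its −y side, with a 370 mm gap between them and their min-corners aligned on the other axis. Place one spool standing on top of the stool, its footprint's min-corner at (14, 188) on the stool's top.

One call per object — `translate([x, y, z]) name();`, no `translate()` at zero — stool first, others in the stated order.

stool();
translate([0, -1165, 0]) table();
translate([14, 188, 431]) spool();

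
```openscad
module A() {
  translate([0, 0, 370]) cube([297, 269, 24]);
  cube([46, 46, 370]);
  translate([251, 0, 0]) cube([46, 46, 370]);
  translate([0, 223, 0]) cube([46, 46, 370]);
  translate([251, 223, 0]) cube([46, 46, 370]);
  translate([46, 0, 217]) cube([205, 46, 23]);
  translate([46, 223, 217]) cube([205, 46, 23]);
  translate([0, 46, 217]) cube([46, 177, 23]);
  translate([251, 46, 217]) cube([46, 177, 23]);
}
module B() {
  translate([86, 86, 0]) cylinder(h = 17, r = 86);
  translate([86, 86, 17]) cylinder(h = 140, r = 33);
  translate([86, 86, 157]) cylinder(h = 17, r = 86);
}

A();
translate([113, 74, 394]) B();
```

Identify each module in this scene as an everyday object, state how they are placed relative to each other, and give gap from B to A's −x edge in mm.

The spool's min-x is at 113; the stool's min-x is 0; gap = 113 mm.

A is a stool. B is a spool. The spool is on top of the stool. The gap from the spool to the stool's −x edge is 113 mm.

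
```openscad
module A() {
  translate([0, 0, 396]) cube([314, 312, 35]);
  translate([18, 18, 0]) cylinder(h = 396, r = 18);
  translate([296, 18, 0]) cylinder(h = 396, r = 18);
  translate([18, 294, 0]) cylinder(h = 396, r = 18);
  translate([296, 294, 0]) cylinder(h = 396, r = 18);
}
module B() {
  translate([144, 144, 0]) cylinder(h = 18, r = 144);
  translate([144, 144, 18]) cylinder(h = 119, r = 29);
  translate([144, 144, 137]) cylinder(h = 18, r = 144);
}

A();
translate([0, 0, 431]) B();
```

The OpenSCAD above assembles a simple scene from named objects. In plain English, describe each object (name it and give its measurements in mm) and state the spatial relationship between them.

A is a four-legged stool. The seat is 314×312 mm, 35 mm thick, top at z = 431 mm. It stands on four round legs, each 36 mm in diameter, from z = 0 to the seat underside, each leg's axis is inset half a diameter from the nearest pair of seat edges (so the leg's bounding box is flush with the corner).

B is a spool: two coaxial disc flanges of radius 144 mm and thickness 18 mm, joined by a core cylinder of radius 29 mm and height 119 mm. The lower flange rests on z = 0 and the three cylinders share a vertical axis.

The spool is on top of the stool.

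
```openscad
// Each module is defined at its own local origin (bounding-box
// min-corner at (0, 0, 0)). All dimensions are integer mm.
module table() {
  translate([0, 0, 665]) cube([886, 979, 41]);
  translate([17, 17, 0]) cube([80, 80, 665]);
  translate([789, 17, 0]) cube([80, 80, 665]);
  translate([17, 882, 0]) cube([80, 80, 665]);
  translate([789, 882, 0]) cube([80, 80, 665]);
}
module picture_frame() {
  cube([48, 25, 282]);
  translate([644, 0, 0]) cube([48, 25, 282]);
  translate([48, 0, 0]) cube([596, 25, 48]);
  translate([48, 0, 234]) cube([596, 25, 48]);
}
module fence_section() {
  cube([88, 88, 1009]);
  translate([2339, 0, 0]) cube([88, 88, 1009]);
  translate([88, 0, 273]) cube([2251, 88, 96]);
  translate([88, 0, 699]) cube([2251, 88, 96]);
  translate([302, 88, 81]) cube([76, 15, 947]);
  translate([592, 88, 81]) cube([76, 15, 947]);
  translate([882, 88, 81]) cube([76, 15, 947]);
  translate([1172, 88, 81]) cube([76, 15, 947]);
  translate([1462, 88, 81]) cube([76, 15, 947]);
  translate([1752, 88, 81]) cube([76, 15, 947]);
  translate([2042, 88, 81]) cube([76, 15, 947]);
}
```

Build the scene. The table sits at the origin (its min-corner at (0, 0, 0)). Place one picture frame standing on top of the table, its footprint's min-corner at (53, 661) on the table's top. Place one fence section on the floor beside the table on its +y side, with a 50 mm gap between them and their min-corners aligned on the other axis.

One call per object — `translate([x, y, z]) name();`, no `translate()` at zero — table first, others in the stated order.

table();
translate([53, 661, 706]) picture_frame();
translate([0, 1029, 0]) fence_section();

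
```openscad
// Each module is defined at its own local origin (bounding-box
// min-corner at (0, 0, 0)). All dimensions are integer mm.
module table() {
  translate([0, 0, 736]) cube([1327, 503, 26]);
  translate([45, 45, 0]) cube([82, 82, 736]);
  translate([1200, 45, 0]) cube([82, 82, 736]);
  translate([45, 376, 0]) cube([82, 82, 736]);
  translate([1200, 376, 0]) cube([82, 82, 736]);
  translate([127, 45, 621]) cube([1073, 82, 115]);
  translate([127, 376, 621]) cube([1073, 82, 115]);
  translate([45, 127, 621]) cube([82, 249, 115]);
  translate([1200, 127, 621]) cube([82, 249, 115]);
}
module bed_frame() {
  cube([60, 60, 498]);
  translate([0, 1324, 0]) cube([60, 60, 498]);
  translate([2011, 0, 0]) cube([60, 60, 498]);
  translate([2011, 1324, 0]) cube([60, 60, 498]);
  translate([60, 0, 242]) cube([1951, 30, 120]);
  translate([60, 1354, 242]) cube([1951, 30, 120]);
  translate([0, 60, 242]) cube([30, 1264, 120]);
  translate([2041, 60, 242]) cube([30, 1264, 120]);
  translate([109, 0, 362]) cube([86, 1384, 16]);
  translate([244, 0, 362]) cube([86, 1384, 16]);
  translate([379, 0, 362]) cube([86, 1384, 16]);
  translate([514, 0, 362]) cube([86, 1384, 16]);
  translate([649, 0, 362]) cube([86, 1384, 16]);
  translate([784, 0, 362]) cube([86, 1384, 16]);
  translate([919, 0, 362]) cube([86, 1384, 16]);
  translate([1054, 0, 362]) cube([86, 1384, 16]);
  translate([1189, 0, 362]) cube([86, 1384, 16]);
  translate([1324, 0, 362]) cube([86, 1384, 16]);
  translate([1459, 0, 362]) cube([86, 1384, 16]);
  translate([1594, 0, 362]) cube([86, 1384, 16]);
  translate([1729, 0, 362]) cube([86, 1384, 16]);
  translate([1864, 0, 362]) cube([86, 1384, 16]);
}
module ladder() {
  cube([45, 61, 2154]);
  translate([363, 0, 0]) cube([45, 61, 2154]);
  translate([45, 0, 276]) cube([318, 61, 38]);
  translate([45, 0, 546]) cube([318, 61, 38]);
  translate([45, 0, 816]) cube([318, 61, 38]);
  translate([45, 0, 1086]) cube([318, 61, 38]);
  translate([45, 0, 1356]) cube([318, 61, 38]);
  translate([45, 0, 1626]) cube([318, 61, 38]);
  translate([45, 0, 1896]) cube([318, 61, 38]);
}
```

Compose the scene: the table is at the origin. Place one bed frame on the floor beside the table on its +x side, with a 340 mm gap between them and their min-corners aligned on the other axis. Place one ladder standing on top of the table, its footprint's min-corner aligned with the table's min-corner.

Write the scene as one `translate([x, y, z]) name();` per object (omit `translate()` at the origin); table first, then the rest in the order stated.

table();
translate([1667, 0, 0]) bed_frame();
translate([0, 0, 762]) ladder();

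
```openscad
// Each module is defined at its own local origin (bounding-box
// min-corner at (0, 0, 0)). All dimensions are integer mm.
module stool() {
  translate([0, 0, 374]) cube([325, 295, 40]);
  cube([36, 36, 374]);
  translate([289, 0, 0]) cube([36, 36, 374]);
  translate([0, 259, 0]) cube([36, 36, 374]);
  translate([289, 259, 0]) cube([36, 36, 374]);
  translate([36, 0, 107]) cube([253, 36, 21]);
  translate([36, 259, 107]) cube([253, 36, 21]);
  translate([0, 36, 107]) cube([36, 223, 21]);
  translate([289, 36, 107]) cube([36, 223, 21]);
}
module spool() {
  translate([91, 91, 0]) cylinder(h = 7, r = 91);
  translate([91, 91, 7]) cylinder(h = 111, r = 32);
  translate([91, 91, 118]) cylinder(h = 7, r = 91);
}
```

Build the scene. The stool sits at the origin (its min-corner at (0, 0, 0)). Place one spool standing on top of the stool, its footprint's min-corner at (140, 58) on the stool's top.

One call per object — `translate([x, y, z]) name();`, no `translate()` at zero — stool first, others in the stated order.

stool();
translate([140, 58, 414]) spool();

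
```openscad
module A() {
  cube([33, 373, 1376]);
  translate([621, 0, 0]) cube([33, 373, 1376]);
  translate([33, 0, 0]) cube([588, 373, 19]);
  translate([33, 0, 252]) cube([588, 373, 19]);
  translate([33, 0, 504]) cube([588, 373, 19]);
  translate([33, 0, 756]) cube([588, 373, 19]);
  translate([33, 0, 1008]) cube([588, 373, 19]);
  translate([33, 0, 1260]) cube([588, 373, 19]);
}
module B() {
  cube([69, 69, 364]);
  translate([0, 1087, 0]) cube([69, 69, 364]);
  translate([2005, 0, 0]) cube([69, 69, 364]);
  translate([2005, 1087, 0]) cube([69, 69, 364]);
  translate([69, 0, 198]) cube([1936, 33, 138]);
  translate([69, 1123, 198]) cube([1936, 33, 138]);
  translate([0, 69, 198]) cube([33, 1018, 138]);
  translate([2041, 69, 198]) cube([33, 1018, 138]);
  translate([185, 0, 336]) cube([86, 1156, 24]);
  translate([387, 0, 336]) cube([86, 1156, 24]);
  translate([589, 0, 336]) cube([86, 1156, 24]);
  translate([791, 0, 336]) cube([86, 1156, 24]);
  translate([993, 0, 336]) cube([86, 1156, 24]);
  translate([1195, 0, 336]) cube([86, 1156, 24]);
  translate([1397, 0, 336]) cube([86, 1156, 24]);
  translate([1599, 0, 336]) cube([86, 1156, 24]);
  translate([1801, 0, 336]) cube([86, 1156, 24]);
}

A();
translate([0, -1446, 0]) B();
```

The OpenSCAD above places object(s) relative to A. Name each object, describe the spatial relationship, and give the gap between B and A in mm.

A is a bookshelf. B is a bed frame. The bed frame is on the floor beside the bookshelf on its −y side. The gap between the bed frame and the bookshelf is 290 mm.

The bed frame's nearest face is 290 mm from the bookshelf's −y face.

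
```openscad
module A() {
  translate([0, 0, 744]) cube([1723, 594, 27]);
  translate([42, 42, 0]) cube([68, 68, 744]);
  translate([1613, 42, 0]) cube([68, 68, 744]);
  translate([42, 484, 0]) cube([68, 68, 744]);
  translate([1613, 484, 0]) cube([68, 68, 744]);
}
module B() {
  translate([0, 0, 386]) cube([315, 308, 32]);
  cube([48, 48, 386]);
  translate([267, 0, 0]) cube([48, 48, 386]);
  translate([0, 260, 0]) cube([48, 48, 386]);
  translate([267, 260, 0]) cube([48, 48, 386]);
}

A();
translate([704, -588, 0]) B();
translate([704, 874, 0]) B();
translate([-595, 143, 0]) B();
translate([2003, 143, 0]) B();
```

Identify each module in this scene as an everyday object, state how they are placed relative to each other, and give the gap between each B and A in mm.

Each stool's nearest face is 280 mm from the table's bounding box.

A is a table. B is a stool. Four stools sit around the table at the −y, +y, −x, +x sides. The gap between each stool and the table is 280 mm.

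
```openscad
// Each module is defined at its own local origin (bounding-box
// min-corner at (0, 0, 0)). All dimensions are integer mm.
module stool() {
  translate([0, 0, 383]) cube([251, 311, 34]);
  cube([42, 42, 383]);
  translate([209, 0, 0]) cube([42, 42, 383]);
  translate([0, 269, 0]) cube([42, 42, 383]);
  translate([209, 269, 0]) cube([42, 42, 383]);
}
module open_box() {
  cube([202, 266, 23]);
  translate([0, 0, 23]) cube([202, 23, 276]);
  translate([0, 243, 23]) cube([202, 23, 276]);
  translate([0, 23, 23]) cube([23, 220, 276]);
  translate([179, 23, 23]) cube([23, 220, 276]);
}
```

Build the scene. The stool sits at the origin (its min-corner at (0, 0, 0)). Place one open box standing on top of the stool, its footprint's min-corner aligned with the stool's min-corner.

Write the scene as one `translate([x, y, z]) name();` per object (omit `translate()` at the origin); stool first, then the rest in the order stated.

stool();
translate([0, 0, 417]) open_box();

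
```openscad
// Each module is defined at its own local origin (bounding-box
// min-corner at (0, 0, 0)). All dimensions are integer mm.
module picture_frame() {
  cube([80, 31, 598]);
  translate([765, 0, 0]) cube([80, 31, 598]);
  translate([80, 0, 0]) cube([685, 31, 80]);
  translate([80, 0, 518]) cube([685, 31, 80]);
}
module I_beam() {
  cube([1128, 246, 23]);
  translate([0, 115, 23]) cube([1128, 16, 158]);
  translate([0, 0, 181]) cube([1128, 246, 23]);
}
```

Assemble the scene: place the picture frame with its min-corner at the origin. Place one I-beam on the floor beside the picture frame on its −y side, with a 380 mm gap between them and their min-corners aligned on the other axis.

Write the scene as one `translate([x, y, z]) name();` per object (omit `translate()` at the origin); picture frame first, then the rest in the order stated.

picture_frame();
translate([0, -626, 0]) I_beam();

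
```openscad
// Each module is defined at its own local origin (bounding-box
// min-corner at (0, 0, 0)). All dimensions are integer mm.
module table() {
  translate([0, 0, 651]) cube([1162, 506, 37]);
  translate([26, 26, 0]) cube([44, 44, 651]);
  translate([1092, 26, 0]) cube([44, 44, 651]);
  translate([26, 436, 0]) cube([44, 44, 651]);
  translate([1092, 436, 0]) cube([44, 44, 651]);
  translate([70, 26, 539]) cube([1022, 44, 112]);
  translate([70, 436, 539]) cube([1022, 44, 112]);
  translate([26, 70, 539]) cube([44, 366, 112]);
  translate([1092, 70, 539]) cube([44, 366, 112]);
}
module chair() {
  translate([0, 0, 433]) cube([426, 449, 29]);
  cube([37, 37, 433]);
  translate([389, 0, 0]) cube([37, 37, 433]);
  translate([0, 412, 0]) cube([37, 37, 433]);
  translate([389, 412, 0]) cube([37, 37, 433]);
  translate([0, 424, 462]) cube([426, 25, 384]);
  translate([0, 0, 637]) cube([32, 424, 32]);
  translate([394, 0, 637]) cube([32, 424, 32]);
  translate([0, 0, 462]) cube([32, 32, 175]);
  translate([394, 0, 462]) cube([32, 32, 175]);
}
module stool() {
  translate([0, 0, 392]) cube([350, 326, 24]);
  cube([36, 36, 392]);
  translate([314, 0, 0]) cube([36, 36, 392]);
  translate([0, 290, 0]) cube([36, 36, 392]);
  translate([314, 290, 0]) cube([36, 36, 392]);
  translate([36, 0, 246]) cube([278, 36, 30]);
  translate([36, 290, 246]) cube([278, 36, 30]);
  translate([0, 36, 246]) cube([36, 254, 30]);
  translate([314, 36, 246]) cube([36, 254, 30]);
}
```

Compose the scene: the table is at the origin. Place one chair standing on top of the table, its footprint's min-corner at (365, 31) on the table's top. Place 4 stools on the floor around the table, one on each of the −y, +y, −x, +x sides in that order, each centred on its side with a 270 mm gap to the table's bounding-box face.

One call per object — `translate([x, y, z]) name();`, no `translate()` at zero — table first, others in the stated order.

table();
translate([365, 31, 688]) chair();
translate([406, -596, 0]) stool();
translate([406, 776, 0]) stool();
translate([-620, 90, 0]) stool();
translate([1432, 90, 0]) stool();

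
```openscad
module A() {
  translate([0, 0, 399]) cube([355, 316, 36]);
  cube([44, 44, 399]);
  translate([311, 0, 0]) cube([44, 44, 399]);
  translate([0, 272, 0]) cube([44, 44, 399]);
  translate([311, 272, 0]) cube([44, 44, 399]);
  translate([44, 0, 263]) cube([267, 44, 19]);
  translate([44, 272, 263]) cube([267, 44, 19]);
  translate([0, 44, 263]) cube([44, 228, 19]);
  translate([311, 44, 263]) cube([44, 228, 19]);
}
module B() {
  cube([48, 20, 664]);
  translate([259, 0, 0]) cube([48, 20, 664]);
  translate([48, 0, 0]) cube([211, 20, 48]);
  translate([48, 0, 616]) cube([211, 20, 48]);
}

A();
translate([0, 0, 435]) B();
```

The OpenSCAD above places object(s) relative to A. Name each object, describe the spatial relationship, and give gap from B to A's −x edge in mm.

The picture frame's min-x is at 0; the stool's min-x is 0; gap = 0 mm.

A is a stool. B is a picture frame. The picture frame is on top of the stool. The gap from the picture frame to the stool's −x edge is 0 mm.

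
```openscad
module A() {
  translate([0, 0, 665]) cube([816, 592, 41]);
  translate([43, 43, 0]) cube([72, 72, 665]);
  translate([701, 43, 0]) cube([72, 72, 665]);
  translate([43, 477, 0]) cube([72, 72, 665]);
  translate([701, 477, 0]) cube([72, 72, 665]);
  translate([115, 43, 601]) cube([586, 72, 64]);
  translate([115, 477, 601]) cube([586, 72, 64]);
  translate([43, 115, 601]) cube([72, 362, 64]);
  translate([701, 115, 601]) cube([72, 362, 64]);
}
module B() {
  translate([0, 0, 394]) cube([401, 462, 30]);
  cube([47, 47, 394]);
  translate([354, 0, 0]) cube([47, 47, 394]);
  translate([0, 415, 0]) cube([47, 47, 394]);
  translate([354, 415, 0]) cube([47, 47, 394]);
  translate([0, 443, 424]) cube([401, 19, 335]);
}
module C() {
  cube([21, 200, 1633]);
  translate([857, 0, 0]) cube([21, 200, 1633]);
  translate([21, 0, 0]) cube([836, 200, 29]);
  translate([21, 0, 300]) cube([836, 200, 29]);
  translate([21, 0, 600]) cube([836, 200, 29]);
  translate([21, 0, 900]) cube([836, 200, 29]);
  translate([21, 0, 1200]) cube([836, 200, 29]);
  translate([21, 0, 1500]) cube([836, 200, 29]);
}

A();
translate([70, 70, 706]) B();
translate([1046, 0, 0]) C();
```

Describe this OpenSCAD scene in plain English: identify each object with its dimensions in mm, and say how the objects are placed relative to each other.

A is a table: top 816 mm (x) × 592 mm (y), 41 mm thick, upper face at z = 706 mm, on four 72×72 mm square legs, each inset 43 mm from the nearest pair of top edges, running from z = 0 to the bottom of the top. Four apron rails, 72 mm thick and 64 mm tall, run between adjacent legs with their top edges flush with the underside of the top and their outer faces flush with the legs' outer faces.

B is a chair. The seat is a 401×462×30 mm slab with its top at z = 424 mm, on four 47×47 mm corner legs (flush with the seat edges, standing on z = 0). A flat backrest 19 mm thick, 335 mm tall, spans the full seat width and rises from the seat top along its +y edge, rear face flush with the rear of the seat.

C is a bookshelf 878 mm wide overall, 200 mm deep and 1633 mm tall. The two sides are 21 mm thick vertical panels. 6 horizontal shelves of 29 mm thickness span between the inner faces of the sides; the lowest shelf sits on the floor and shelves are stacked with a clear vertical gap of 271 mm between each pair.

The chair is on top of the table. The bookshelf is on the floor beside the table on its +x side.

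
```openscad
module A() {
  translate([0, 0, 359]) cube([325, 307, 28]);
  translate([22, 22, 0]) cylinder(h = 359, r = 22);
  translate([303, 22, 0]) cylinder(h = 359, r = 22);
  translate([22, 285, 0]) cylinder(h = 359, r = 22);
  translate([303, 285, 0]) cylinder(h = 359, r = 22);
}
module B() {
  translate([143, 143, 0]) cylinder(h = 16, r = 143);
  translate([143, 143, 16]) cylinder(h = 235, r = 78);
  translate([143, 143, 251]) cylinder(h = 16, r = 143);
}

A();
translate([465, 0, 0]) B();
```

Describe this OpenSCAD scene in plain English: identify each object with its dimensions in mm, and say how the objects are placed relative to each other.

A is a four-legged stool. The seat is a 325×307×28 mm slab whose top surface is at z = 387 mm; four round legs, each 44 mm in diameter, run from the floor (z = 0) to the underside of the seat, each leg's axis is inset half a diameter from the nearest pair of seat edges (so the leg's bounding box is flush with the corner).

B is a spool: two coaxial disc flanges of radius 143 mm and thickness 16 mm, joined by a core cylinder of radius 78 mm and height 235 mm. The lower flange rests on z = 0 and the three cylinders share a vertical axis.

The spool is on the floor beside the stool on its +x side.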